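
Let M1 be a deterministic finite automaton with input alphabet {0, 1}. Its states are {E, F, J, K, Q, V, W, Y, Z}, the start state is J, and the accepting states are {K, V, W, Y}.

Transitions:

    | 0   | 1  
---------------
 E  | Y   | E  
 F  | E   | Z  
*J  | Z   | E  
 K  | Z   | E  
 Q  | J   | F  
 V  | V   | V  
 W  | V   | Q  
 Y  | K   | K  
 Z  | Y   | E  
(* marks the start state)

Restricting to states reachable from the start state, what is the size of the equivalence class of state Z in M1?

States {F,Q,V,W} cannot be reached from the start state, so discard them.
P0 = {K,Y} | {E,J,Z}.
Refine {K,Y} on symbol 0: members go to different blocks, giving {K} and {Y}.
Split {E,J,Z} by δ(·,0) → {E,Z} and {J}.
Stable partition: {K} | {E,Z} | {Y} | {J} — 4 equivalence classes.
The equivalence class containing Z is {E,Z}, of size 2.

2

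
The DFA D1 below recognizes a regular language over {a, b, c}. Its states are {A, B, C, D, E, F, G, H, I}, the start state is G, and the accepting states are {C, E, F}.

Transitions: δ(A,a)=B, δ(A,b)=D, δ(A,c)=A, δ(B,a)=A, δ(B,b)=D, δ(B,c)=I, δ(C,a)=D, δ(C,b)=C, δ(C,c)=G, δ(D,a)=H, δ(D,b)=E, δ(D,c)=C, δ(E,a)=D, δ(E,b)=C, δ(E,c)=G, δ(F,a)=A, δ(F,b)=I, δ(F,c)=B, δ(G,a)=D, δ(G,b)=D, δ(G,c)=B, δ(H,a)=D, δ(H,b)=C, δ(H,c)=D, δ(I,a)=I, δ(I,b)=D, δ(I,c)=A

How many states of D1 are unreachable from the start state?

1

No path from G leads to F; the other 8 states are all reachable.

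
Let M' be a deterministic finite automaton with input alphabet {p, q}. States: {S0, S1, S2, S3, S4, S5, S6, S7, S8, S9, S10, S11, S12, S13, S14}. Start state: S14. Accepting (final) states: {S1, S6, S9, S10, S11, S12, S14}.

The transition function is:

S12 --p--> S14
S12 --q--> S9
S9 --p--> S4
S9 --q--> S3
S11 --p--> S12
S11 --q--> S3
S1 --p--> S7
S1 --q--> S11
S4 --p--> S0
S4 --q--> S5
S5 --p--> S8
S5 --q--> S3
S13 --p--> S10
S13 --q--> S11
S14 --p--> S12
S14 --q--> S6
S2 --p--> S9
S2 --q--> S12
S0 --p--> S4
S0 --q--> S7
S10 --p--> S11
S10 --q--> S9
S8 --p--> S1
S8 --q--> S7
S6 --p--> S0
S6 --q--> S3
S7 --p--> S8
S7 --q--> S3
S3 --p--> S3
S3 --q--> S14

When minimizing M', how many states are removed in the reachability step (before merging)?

BFS from S14 reaches {S0, S1, S3, S4, S5, S6, S7, S8, S9, S11, S12, S14}; the 3 state(s) S2, S10, S13 are never visited.

3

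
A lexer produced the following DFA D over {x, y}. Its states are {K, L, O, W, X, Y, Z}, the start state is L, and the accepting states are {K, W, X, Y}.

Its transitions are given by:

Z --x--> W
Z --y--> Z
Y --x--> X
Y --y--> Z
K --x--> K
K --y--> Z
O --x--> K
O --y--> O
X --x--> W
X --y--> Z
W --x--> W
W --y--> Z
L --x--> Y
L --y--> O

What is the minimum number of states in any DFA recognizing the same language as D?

2

Initial partition by acceptance: {K,W,X,Y} | {L,O,Z}.
No further refinement is possible. Final partition (2 blocks): {K,W,X,Y} | {L,O,Z}.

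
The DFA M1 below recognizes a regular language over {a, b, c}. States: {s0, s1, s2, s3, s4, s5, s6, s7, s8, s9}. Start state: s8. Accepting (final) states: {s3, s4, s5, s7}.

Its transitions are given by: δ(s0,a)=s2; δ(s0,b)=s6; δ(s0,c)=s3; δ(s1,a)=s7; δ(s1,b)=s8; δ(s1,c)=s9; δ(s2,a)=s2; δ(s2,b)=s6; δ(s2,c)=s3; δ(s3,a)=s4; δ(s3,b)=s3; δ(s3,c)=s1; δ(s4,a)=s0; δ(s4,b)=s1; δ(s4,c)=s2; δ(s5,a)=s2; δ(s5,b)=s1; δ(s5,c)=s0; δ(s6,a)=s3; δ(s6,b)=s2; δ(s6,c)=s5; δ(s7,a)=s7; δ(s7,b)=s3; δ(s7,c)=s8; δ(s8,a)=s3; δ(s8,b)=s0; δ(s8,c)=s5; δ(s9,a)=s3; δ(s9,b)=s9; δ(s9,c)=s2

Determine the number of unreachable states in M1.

0

A breadth-first search from the start state visits every state.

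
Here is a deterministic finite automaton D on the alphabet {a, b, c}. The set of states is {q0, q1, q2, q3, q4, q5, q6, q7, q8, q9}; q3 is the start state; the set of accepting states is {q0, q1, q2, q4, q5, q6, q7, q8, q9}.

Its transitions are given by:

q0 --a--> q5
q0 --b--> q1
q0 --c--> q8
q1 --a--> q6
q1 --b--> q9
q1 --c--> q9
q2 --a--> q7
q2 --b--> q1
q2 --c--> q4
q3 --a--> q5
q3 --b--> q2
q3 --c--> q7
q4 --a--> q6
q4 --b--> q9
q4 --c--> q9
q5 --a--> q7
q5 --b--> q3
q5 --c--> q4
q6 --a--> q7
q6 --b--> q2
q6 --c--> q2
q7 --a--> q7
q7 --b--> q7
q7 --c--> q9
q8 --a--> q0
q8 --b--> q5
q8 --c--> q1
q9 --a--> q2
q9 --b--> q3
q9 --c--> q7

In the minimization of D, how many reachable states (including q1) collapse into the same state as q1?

2

Reachable states from the start: {q1,q2,q3,q4,q5,q6,q7,q9}. Unreachable: {q0,q8} — drop them.
P0 = {q1,q2,q4,q5,q6,q7,q9} | {q3}.
Refine {q1,q2,q4,q5,q6,q7,q9} on symbol b: members go to different blocks, giving {q1,q2,q4,q6,q7} and {q5,q9}.
On input b, block {q1,q2,q4,q6,q7} splits into {q2,q6,q7} and {q1,q4}.
On input b, block {q2,q6,q7} splits into {q6,q7} and {q2}.
On input b, block {q6,q7} splits into {q6} and {q7}.
Split {q5,q9} by δ(·,a) → {q5} and {q9}.
Stable partition: {q6} | {q3} | {q5} | {q1,q4} | {q2} | {q7} | {q9} — 7 equivalence classes.
The equivalence class containing q1 is {q1,q4}, of size 2.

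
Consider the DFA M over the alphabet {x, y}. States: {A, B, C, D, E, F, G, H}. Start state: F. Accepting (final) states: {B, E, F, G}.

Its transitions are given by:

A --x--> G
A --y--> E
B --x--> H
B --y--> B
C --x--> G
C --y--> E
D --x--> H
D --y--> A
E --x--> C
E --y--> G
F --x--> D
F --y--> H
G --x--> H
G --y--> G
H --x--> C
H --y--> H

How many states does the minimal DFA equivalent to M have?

6

First remove the unreachable states {B}; 7 states remain.
Initial partition by acceptance: {E,F,G} | {A,C,D,H}.
On input y, block {E,F,G} splits into {E,G} and {F}.
On input x, block {A,C,D,H} splits into {A,C} and {D,H}.
On input x, block {E,G} splits into {E} and {G}.
On input x, block {D,H} splits into {D} and {H}.
No further refinement is possible. Final partition (6 blocks): {E} | {A,C} | {F} | {D} | {G} | {H}.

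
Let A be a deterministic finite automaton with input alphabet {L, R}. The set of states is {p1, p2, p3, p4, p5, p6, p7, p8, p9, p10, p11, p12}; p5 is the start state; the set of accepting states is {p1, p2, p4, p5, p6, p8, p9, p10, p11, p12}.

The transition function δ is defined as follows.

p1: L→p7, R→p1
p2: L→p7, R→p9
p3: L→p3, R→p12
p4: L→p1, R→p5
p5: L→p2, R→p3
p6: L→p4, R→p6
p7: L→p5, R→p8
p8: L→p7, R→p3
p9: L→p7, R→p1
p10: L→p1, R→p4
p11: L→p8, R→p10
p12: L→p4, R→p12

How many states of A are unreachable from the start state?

Starting at p5 and following transitions, the reachable set is {p1, p2, p3, p4, p5, p7, p8, p9, p12}. That leaves p6, p10, p11 unreachable — 3 in total.

3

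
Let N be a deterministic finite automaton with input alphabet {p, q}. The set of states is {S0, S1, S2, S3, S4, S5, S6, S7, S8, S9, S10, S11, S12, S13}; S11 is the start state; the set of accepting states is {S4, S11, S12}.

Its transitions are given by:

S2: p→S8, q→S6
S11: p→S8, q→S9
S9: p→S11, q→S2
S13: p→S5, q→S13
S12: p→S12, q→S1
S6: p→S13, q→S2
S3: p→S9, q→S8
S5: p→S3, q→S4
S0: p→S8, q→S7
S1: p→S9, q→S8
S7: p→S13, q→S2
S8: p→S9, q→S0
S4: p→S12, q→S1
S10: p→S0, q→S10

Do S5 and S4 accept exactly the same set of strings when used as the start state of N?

No

First remove the unreachable states {S10}; 13 states remain.
Start with accepting vs non-accepting: {S4,S11,S12} | {S0,S1,S2,S3,S5,S6,S7,S8,S9,S13}.
Refine {S4,S11,S12} on symbol p: members go to different blocks, giving {S4,S12} and {S11}.
On input p, block {S0,S1,S2,S3,S5,S6,S7,S8,S9,S13} splits into {S0,S1,S2,S3,S5,S6,S7,S8,S13} and {S9}.
Refine {S0,S1,S2,S3,S5,S6,S7,S8,S13} on symbol p: members go to different blocks, giving {S0,S2,S5,S6,S7,S13} and {S1,S3,S8}.
On input p, block {S0,S2,S5,S6,S7,S13} splits into {S0,S2,S5} and {S6,S7,S13}.
On input q, block {S0,S2,S5} splits into {S0,S2} and {S5}.
Split {S1,S3,S8} by δ(·,q) → {S1,S3} and {S8}.
Split {S6,S7,S13} by δ(·,p) → {S6,S7} and {S13}.
Stable partition: {S4,S12} | {S0,S2} | {S11} | {S9} | {S1,S3} | {S6,S7} | {S5} | {S8} | {S13} — 9 equivalence classes.
S5 and S4 end up in different blocks, so they are distinguishable. For instance, the string 'ε' is accepted from only S4.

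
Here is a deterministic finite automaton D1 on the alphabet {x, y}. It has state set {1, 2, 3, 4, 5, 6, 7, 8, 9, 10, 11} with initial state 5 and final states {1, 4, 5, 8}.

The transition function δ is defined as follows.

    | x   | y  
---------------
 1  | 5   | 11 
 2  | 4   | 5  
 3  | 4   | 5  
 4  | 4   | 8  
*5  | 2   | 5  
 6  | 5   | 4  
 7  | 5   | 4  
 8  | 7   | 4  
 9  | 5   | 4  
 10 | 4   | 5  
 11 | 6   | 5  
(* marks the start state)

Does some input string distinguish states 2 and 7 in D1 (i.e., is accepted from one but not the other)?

Yes

Reachable states from the start: {2,4,5,7,8}. Unreachable: {1,3,6,9,10,11} — drop them.
Start with accepting vs non-accepting: {4,5,8} | {2,7}.
On input x, block {4,5,8} splits into {5,8} and {4}.
On input y, block {5,8} splits into {5} and {8}.
Refine {2,7} on symbol x: members go to different blocks, giving {2} and {7}.
No further refinement is possible. Final partition (5 blocks): {5} | {2} | {4} | {8} | {7}.
2 and 7 end up in different blocks, so they are distinguishable. For instance, the string 'xx' is accepted from only 2.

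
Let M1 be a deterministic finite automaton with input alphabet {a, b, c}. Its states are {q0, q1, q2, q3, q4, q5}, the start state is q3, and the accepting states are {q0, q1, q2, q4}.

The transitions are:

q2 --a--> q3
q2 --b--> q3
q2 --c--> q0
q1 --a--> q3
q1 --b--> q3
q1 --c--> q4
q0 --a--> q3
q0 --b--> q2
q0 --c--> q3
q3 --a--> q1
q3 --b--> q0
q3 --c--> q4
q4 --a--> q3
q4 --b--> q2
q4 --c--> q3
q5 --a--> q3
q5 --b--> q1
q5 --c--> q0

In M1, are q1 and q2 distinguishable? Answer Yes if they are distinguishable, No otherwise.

No

States {q5} cannot be reached from the start state, so discard them.
Start with accepting vs non-accepting: {q0,q1,q2,q4} | {q3}.
On input b, block {q0,q1,q2,q4} splits into {q0,q4} and {q1,q2}.
The partition is now stable with 3 blocks: {q0,q4} | {q3} | {q1,q2}.
q1 and q2 lie in the same block of the stable partition, so they are equivalent — no string distinguishes them.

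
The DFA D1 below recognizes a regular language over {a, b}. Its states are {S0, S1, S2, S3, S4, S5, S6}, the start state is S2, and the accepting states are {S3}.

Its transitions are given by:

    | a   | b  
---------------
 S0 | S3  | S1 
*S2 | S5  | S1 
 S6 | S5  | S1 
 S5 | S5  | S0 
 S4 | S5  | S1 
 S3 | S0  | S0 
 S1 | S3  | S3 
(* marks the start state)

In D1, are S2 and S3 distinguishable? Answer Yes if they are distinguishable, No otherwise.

States {S4,S6} cannot be reached from the start state, so discard them.
Initial partition by acceptance: {S3} | {S0,S1,S2,S5}.
On input a, block {S0,S1,S2,S5} splits into {S0,S1} and {S2,S5}.
Split {S0,S1} by δ(·,b) → {S0} and {S1}.
On input b, block {S2,S5} splits into {S2} and {S5}.
No further refinement is possible. Final partition (5 blocks): {S3} | {S0} | {S2} | {S1} | {S5}.
S2 and S3 end up in different blocks, so they are distinguishable. For instance, the string 'ε' is accepted from only S3.

Yes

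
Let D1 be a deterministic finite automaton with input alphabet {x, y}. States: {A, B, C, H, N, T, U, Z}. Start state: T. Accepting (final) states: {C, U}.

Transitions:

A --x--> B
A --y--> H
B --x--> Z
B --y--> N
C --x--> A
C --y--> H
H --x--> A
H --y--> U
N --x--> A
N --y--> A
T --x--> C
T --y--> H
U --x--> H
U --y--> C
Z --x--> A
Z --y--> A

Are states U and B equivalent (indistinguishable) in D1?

No

Every state is reachable, so we keep all 8.
P0 = {C,U} | {A,B,H,N,T,Z}.
Refine {C,U} on symbol y: members go to different blocks, giving {U} and {C}.
On input x, block {A,B,H,N,T,Z} splits into {A,B,H,N,Z} and {T}.
Refine {A,B,H,N,Z} on symbol y: members go to different blocks, giving {A,B,N,Z} and {H}.
On input y, block {A,B,N,Z} splits into {B,N,Z} and {A}.
Split {B,N,Z} by δ(·,x) → {N,Z} and {B}.
No further refinement is possible. Final partition (7 blocks): {U} | {N,Z} | {C} | {T} | {H} | {A} | {B}.
U and B end up in different blocks, so they are distinguishable. For instance, the string 'ε' is accepted from only U.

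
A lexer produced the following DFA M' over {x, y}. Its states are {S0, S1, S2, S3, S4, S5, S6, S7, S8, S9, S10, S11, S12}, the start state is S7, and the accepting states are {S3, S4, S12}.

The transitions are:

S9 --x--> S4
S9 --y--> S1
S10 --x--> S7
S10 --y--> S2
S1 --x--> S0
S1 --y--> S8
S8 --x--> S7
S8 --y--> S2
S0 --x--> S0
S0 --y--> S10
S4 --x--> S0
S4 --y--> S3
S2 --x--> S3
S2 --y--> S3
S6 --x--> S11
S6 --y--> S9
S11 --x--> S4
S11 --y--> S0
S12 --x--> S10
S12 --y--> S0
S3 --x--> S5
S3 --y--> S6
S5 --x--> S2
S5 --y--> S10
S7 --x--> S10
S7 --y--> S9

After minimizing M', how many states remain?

Reachable states from the start: {S0,S1,S2,S3,S4,S5,S6,S7,S8,S9,S10,S11}. Unreachable: {S12} — drop them.
P0 = {S3,S4} | {S0,S1,S2,S5,S6,S7,S8,S9,S10,S11}.
On input y, block {S3,S4} splits into {S3} and {S4}.
Split {S0,S1,S2,S5,S6,S7,S8,S9,S10,S11} by δ(·,x) → {S0,S1,S5,S6,S7,S8,S10} and {S9,S11} and {S2}.
Refine {S0,S1,S5,S6,S7,S8,S10} on symbol x: members go to different blocks, giving {S0,S1,S7,S8,S10} and {S5} and {S6}.
Split {S0,S1,S7,S8,S10} by δ(·,y) → {S0,S1} and {S8,S10} and {S7}.
No further refinement is possible. Final partition (9 blocks): {S3} | {S0,S1} | {S4} | {S9,S11} | {S2} | {S5} | {S6} | {S8,S10} | {S7}.

9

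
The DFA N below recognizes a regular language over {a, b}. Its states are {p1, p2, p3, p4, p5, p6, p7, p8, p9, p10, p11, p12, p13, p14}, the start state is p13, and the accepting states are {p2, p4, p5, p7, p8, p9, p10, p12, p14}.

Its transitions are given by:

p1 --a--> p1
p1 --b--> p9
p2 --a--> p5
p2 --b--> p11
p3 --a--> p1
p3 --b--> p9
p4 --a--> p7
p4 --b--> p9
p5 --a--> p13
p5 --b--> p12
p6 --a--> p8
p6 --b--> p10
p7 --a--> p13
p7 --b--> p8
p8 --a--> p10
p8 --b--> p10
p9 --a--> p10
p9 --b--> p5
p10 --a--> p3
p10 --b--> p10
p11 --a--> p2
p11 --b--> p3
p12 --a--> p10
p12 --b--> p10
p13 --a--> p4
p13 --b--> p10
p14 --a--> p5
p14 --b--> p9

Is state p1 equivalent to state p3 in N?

First remove the unreachable states {p2,p6,p11,p14}; 10 states remain.
Start with accepting vs non-accepting: {p4,p5,p7,p8,p9,p10,p12} | {p1,p3,p13}.
Split {p4,p5,p7,p8,p9,p10,p12} by δ(·,a) → {p4,p8,p9,p12} and {p5,p7,p10}.
Refine {p4,p8,p9,p12} on symbol b: members go to different blocks, giving {p8,p9,p12} and {p4}.
On input a, block {p1,p3,p13} splits into {p1,p3} and {p13}.
On input a, block {p5,p7,p10} splits into {p5,p7} and {p10}.
Split {p8,p9,p12} by δ(·,b) → {p8,p12} and {p9}.
No further refinement is possible. Final partition (7 blocks): {p8,p12} | {p1,p3} | {p5,p7} | {p4} | {p13} | {p10} | {p9}.
p1 and p3 lie in the same block of the stable partition, so they are equivalent — no string distinguishes them.

Yes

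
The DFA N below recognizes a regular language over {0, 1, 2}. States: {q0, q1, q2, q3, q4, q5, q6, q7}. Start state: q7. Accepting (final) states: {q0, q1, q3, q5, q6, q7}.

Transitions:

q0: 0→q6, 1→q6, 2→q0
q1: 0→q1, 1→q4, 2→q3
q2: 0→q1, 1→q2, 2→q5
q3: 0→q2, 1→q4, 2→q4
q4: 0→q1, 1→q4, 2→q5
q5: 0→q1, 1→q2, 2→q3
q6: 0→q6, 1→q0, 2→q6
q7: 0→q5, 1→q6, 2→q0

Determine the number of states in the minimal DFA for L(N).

5

Every state is reachable, so we keep all 8.
P0 = {q0,q1,q3,q5,q6,q7} | {q2,q4}.
Refine {q0,q1,q3,q5,q6,q7} on symbol 0: members go to different blocks, giving {q0,q1,q5,q6,q7} and {q3}.
On input 1, block {q0,q1,q5,q6,q7} splits into {q0,q6,q7} and {q1,q5}.
Refine {q0,q6,q7} on symbol 0: members go to different blocks, giving {q0,q6} and {q7}.
Stable partition: {q0,q6} | {q2,q4} | {q3} | {q1,q5} | {q7} — 5 equivalence classes.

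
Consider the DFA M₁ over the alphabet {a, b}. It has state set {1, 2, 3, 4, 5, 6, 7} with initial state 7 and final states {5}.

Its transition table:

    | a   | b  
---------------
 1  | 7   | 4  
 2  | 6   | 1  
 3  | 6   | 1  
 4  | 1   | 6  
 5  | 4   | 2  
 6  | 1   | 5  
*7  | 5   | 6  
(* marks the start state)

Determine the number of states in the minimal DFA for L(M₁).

Reachable states from the start: {1,2,4,5,6,7}. Unreachable: {3} — drop them.
Initial partition by acceptance: {5} | {1,2,4,6,7}.
On input a, block {1,2,4,6,7} splits into {1,2,4,6} and {7}.
On input a, block {1,2,4,6} splits into {2,4,6} and {1}.
On input a, block {2,4,6} splits into {4,6} and {2}.
Refine {4,6} on symbol b: members go to different blocks, giving {4} and {6}.
No further refinement is possible. Final partition (6 blocks): {5} | {4} | {7} | {1} | {2} | {6}.

6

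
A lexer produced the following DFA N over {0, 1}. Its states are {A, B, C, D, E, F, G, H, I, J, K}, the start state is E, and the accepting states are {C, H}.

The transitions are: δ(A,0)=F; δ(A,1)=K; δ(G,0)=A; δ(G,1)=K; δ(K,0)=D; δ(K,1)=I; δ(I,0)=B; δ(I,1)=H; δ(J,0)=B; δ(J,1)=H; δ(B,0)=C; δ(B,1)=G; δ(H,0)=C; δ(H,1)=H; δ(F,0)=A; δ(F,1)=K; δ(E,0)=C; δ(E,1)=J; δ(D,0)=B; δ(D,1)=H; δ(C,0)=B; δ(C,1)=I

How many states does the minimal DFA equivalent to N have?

P0 = {C,H} | {A,B,D,E,F,G,I,J,K}.
Split {C,H} by δ(·,0) → {C} and {H}.
On input 0, block {A,B,D,E,F,G,I,J,K} splits into {A,D,F,G,I,J,K} and {B,E}.
Split {A,D,F,G,I,J,K} by δ(·,0) → {A,F,G,K} and {D,I,J}.
Refine {A,F,G,K} on symbol 0: members go to different blocks, giving {A,F,G} and {K}.
Refine {B,E} on symbol 1: members go to different blocks, giving {B} and {E}.
The partition is now stable with 7 blocks: {C} | {A,F,G} | {H} | {B} | {D,I,J} | {K} | {E}.

7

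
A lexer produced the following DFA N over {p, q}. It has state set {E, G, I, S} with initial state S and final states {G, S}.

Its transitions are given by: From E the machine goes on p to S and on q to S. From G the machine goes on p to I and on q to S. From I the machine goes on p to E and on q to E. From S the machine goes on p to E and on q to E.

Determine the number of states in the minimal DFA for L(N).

2

First remove the unreachable states {G,I}; 2 states remain.
Start with accepting vs non-accepting: {S} | {E}.
No further refinement is possible. Final partition (2 blocks): {S} | {E}.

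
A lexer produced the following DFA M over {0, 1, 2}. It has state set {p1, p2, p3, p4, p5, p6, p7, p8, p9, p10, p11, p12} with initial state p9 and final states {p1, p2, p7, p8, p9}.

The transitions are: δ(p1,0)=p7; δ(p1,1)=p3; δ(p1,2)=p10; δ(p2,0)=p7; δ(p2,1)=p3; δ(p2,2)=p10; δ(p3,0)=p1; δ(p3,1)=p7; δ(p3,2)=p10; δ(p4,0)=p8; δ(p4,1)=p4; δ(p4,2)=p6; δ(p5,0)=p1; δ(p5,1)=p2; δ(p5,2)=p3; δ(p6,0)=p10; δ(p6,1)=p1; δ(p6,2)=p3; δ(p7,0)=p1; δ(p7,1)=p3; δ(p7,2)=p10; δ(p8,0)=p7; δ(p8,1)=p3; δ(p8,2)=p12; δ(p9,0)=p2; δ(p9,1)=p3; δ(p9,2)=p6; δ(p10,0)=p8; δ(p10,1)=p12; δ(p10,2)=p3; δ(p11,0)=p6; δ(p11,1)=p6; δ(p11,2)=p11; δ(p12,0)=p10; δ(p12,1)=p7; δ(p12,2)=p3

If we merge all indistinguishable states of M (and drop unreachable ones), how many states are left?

5

Reachable states from the start: {p1,p2,p3,p6,p7,p8,p9,p10,p12}. Unreachable: {p4,p5,p11} — drop them.
Start with accepting vs non-accepting: {p1,p2,p7,p8,p9} | {p3,p6,p10,p12}.
On input 0, block {p3,p6,p10,p12} splits into {p3,p10} and {p6,p12}.
On input 2, block {p1,p2,p7,p8,p9} splits into {p1,p2,p7} and {p8,p9}.
Split {p3,p10} by δ(·,0) → {p3} and {p10}.
The partition is now stable with 5 blocks: {p1,p2,p7} | {p3} | {p6,p12} | {p8,p9} | {p10}.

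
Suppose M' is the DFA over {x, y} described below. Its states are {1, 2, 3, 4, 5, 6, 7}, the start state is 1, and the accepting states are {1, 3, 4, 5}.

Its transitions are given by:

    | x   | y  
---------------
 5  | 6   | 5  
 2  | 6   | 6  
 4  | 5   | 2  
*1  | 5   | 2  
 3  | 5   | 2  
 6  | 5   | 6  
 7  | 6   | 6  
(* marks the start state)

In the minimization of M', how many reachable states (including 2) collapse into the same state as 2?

1

Reachable states from the start: {1,2,5,6}. Unreachable: {3,4,7} — drop them.
P0 = {1,5} | {2,6}.
On input x, block {1,5} splits into {1} and {5}.
On input x, block {2,6} splits into {2} and {6}.
No further refinement is possible. Final partition (4 blocks): {1} | {2} | {5} | {6}.
State 2 belongs to the block {2}, which has 1 states.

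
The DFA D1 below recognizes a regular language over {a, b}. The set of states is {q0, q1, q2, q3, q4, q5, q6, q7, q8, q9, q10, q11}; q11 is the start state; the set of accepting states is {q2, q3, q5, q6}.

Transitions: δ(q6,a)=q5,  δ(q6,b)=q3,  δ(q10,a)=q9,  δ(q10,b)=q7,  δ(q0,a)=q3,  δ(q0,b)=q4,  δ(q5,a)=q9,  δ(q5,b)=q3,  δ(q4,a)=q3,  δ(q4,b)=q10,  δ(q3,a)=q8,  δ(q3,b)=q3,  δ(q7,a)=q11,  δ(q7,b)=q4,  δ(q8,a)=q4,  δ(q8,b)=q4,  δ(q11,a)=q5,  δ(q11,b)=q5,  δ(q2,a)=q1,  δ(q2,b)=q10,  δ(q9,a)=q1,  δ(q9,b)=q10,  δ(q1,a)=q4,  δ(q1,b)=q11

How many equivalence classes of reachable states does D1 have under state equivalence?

9

States {q0,q2,q6} cannot be reached from the start state, so discard them.
Start with accepting vs non-accepting: {q3,q5} | {q1,q4,q7,q8,q9,q10,q11}.
Refine {q1,q4,q7,q8,q9,q10,q11} on symbol a: members go to different blocks, giving {q1,q7,q8,q9,q10} and {q4,q11}.
Refine {q1,q7,q8,q9,q10} on symbol a: members go to different blocks, giving {q1,q7,q8} and {q9,q10}.
On input a, block {q3,q5} splits into {q3} and {q5}.
Split {q4,q11} by δ(·,a) → {q4} and {q11}.
Split {q1,q7,q8} by δ(·,a) → {q1,q8} and {q7}.
Refine {q1,q8} on symbol b: members go to different blocks, giving {q1} and {q8}.
On input a, block {q9,q10} splits into {q9} and {q10}.
The partition is now stable with 9 blocks: {q3} | {q1} | {q4} | {q9} | {q5} | {q11} | {q7} | {q8} | {q10}.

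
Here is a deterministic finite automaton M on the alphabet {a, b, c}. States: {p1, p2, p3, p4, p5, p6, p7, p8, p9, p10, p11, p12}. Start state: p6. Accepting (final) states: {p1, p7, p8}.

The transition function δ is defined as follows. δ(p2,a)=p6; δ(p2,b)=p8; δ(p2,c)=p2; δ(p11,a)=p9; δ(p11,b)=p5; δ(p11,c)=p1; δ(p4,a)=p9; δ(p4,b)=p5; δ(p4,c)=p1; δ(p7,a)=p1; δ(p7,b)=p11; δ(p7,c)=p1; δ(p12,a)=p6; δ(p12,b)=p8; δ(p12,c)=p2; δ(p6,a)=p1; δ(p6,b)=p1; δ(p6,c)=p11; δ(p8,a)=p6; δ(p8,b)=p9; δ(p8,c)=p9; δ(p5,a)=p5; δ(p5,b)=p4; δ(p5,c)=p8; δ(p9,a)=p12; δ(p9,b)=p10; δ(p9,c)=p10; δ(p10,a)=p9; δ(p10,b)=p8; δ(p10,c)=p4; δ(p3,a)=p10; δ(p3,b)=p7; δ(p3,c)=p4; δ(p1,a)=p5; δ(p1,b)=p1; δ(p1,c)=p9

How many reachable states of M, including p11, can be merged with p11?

Reachable states from the start: {p1,p2,p4,p5,p6,p8,p9,p10,p11,p12}. Unreachable: {p3,p7} — drop them.
Initial partition by acceptance: {p1,p8} | {p2,p4,p5,p6,p9,p10,p11,p12}.
On input b, block {p1,p8} splits into {p1} and {p8}.
On input a, block {p2,p4,p5,p6,p9,p10,p11,p12} splits into {p2,p4,p5,p9,p10,p11,p12} and {p6}.
On input a, block {p2,p4,p5,p9,p10,p11,p12} splits into {p4,p5,p9,p10,p11} and {p2,p12}.
On input a, block {p4,p5,p9,p10,p11} splits into {p4,p5,p10,p11} and {p9}.
On input a, block {p4,p5,p10,p11} splits into {p4,p10,p11} and {p5}.
On input b, block {p4,p10,p11} splits into {p4,p11} and {p10}.
No further refinement is possible. Final partition (8 blocks): {p1} | {p4,p11} | {p8} | {p6} | {p2,p12} | {p9} | {p5} | {p10}.
State p11 belongs to the block {p4,p11}, which has 2 states.

2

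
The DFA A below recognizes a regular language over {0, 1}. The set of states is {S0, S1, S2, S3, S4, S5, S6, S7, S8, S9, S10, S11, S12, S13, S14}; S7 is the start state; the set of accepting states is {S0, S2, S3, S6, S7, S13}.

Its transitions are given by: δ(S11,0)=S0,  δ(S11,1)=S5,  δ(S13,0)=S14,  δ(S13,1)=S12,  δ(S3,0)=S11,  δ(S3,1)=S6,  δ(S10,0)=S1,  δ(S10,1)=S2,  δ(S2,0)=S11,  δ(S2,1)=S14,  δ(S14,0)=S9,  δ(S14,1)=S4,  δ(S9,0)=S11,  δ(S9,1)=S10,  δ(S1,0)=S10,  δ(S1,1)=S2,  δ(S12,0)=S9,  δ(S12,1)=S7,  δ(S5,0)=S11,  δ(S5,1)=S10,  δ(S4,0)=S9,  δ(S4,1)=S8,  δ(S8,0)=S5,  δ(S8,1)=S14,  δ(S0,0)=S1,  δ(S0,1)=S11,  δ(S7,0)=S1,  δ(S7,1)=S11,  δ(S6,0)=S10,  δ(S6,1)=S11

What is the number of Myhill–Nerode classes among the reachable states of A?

First remove the unreachable states {S3,S6,S12,S13}; 11 states remain.
Start with accepting vs non-accepting: {S0,S2,S7} | {S1,S4,S5,S8,S9,S10,S11,S14}.
On input 0, block {S1,S4,S5,S8,S9,S10,S11,S14} splits into {S1,S4,S5,S8,S9,S10,S14} and {S11}.
Refine {S0,S2,S7} on symbol 0: members go to different blocks, giving {S0,S7} and {S2}.
Refine {S1,S4,S5,S8,S9,S10,S14} on symbol 0: members go to different blocks, giving {S1,S4,S8,S10,S14} and {S5,S9}.
On input 0, block {S1,S4,S8,S10,S14} splits into {S4,S8,S14} and {S1,S10}.
No further refinement is possible. Final partition (6 blocks): {S0,S7} | {S4,S8,S14} | {S11} | {S2} | {S5,S9} | {S1,S10}.

6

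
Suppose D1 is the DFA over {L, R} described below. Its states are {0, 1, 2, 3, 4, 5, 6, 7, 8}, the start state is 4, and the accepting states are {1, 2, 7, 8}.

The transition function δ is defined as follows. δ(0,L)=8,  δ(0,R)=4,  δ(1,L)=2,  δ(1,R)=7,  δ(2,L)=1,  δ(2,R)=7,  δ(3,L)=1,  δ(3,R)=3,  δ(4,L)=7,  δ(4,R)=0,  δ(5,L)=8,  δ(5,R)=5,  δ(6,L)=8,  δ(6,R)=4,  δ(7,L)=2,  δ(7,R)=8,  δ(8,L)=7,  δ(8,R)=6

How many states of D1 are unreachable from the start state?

2

Starting at 4 and following transitions, the reachable set is {0, 1, 2, 4, 6, 7, 8}. That leaves 3, 5 unreachable — 2 in total.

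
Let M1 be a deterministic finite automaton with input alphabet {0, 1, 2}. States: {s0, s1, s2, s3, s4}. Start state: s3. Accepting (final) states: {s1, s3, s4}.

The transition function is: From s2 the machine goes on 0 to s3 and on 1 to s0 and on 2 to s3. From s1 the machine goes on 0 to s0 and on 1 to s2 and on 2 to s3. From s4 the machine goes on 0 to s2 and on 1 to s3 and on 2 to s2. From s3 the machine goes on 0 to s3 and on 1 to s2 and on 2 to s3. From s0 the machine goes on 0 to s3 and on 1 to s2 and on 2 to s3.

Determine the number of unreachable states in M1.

BFS from s3 reaches {s0, s2, s3}; the 2 state(s) s1, s4 are never visited.

2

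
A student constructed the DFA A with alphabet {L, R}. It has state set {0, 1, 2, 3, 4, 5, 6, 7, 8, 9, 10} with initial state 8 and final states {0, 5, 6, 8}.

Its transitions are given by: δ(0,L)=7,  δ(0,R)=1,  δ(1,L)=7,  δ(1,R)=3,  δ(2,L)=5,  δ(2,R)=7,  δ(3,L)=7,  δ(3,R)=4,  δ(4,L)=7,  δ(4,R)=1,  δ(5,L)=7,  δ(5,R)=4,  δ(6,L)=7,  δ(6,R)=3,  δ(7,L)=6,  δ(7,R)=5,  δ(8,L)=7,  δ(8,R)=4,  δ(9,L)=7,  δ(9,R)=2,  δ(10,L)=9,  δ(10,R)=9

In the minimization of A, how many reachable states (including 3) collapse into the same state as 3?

Reachable states from the start: {1,3,4,5,6,7,8}. Unreachable: {0,2,9,10} — drop them.
Initial partition by acceptance: {5,6,8} | {1,3,4,7}.
Split {1,3,4,7} by δ(·,L) → {1,3,4} and {7}.
The partition is now stable with 3 blocks: {5,6,8} | {1,3,4} | {7}.
The equivalence class containing 3 is {1,3,4}, of size 3.

3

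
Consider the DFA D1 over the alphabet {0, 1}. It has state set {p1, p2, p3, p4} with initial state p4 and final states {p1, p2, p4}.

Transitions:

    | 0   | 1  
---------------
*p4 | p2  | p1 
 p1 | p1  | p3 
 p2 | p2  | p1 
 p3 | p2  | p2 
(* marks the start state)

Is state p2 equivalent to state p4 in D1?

Yes

Every state is reachable, so we keep all 4.
P0 = {p1,p2,p4} | {p3}.
On input 1, block {p1,p2,p4} splits into {p2,p4} and {p1}.
Stable partition: {p2,p4} | {p3} | {p1} — 3 equivalence classes.
p2 and p4 lie in the same block of the stable partition, so they are equivalent — no string distinguishes them.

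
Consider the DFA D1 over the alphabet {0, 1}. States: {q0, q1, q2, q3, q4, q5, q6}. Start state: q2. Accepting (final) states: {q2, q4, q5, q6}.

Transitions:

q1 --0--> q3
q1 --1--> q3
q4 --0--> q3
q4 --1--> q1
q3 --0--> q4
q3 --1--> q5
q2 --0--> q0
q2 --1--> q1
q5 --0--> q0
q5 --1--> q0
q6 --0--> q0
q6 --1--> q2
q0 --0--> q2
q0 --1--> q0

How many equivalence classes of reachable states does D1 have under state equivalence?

First remove the unreachable states {q6}; 6 states remain.
P0 = {q2,q4,q5} | {q0,q1,q3}.
Split {q0,q1,q3} by δ(·,0) → {q0,q3} and {q1}.
Refine {q2,q4,q5} on symbol 1: members go to different blocks, giving {q2,q4} and {q5}.
On input 1, block {q0,q3} splits into {q0} and {q3}.
On input 0, block {q2,q4} splits into {q2} and {q4}.
No further refinement is possible. Final partition (6 blocks): {q2} | {q0} | {q1} | {q5} | {q3} | {q4}.

6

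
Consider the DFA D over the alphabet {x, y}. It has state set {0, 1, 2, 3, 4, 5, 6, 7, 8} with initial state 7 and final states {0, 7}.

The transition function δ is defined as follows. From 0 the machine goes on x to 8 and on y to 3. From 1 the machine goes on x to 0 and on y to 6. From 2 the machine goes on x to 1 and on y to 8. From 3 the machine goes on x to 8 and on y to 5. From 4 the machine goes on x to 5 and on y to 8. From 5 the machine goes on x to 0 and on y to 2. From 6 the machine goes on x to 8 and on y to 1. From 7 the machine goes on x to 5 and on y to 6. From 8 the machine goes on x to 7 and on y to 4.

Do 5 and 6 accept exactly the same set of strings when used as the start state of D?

All states are reachable from the start state.
P0 = {0,7} | {1,2,3,4,5,6,8}.
Refine {1,2,3,4,5,6,8} on symbol x: members go to different blocks, giving {2,3,4,6} and {1,5,8}.
No further refinement is possible. Final partition (3 blocks): {0,7} | {2,3,4,6} | {1,5,8}.
5 and 6 end up in different blocks, so they are distinguishable. For instance, the string 'x' is accepted from only 5.

No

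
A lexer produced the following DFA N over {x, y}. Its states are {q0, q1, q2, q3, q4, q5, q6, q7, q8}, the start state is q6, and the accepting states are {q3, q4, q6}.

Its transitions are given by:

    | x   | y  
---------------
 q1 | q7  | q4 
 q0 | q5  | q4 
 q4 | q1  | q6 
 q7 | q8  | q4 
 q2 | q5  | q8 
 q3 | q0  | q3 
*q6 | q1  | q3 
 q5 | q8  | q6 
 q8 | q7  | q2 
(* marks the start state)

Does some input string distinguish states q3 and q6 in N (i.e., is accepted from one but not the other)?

Every state is reachable, so we keep all 9.
P0 = {q3,q4,q6} | {q0,q1,q2,q5,q7,q8}.
Refine {q0,q1,q2,q5,q7,q8} on symbol y: members go to different blocks, giving {q0,q1,q5,q7} and {q2,q8}.
On input x, block {q0,q1,q5,q7} splits into {q0,q1} and {q5,q7}.
Stable partition: {q3,q4,q6} | {q0,q1} | {q2,q8} | {q5,q7} — 4 equivalence classes.
q3 and q6 lie in the same block of the stable partition, so they are equivalent — no string distinguishes them.

No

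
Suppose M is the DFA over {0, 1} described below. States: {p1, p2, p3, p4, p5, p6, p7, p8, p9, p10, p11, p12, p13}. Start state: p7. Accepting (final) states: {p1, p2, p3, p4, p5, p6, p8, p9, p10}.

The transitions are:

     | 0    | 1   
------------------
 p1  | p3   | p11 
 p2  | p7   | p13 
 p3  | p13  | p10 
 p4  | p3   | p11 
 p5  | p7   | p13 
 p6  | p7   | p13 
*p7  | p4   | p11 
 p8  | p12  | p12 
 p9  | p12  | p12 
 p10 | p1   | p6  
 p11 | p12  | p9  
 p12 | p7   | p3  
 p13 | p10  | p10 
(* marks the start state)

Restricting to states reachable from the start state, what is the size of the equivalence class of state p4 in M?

States {p2,p5,p8} cannot be reached from the start state, so discard them.
Start with accepting vs non-accepting: {p1,p3,p4,p6,p9,p10} | {p7,p11,p12,p13}.
Refine {p1,p3,p4,p6,p9,p10} on symbol 0: members go to different blocks, giving {p1,p4,p10} and {p3,p6,p9}.
On input 0, block {p1,p4,p10} splits into {p1,p4} and {p10}.
Refine {p7,p11,p12,p13} on symbol 0: members go to different blocks, giving {p11,p12} and {p7} and {p13}.
Refine {p11,p12} on symbol 0: members go to different blocks, giving {p11} and {p12}.
On input 0, block {p3,p6,p9} splits into {p3} and {p6} and {p9}.
Stable partition: {p1,p4} | {p11} | {p3} | {p10} | {p7} | {p13} | {p12} | {p6} | {p9} — 9 equivalence classes.
State p4 belongs to the block {p1,p4}, which has 2 states.

2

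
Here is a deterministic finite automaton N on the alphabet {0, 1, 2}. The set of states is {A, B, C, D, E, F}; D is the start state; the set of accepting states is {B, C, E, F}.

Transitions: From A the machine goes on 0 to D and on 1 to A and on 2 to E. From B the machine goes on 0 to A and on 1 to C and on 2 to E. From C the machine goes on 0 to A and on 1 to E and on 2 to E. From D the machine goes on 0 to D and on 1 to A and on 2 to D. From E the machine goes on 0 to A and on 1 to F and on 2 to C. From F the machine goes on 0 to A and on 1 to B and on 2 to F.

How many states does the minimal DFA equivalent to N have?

3

Every state is reachable, so we keep all 6.
P0 = {B,C,E,F} | {A,D}.
Refine {A,D} on symbol 2: members go to different blocks, giving {A} and {D}.
Stable partition: {B,C,E,F} | {A} | {D} — 3 equivalence classes.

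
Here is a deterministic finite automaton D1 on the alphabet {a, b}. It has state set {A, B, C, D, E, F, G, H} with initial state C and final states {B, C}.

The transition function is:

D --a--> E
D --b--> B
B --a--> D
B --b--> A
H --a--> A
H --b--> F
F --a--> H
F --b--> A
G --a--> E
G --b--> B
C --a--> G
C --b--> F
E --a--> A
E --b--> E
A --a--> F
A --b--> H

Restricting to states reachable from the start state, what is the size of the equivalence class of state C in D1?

Initial partition by acceptance: {B,C} | {A,D,E,F,G,H}.
Refine {A,D,E,F,G,H} on symbol b: members go to different blocks, giving {A,E,F,H} and {D,G}.
No further refinement is possible. Final partition (3 blocks): {B,C} | {A,E,F,H} | {D,G}.
State C belongs to the block {B,C}, which has 2 states.

2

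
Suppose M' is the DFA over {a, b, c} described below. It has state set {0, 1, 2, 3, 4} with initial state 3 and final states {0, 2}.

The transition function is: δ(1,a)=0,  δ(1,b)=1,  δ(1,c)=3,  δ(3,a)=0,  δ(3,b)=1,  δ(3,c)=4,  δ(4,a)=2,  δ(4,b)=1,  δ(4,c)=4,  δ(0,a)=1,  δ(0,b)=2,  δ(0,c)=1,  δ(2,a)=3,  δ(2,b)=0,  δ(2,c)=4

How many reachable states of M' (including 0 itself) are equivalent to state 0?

2

All states are reachable from the start state.
Initial partition by acceptance: {0,2} | {1,3,4}.
Stable partition: {0,2} | {1,3,4} — 2 equivalence classes.
State 0 belongs to the block {0,2}, which has 2 states.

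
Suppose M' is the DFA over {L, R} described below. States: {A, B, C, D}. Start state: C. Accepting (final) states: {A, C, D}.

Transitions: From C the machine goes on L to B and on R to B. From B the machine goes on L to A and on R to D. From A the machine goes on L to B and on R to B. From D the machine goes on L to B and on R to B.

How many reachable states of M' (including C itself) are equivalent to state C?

3

Initial partition by acceptance: {A,C,D} | {B}.
The partition is now stable with 2 blocks: {A,C,D} | {B}.
The equivalence class containing C is {A,C,D}, of size 3.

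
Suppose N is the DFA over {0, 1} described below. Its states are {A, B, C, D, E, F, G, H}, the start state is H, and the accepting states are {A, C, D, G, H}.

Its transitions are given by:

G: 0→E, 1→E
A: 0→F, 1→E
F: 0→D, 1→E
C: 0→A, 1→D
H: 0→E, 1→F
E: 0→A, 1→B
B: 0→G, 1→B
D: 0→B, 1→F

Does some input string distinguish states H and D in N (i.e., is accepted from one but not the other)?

Reachable states from the start: {A,B,D,E,F,G,H}. Unreachable: {C} — drop them.
Start with accepting vs non-accepting: {A,D,G,H} | {B,E,F}.
The partition is now stable with 2 blocks: {A,D,G,H} | {B,E,F}.
H and D lie in the same block of the stable partition, so they are equivalent — no string distinguishes them.

No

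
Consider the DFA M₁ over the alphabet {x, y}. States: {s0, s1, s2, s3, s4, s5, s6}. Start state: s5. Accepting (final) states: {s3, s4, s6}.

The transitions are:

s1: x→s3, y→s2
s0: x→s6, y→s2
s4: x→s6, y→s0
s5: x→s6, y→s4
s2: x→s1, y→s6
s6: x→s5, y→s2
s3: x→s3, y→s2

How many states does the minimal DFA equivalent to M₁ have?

Every state is reachable, so we keep all 7.
Start with accepting vs non-accepting: {s3,s4,s6} | {s0,s1,s2,s5}.
Refine {s3,s4,s6} on symbol x: members go to different blocks, giving {s3,s4} and {s6}.
Split {s3,s4} by δ(·,x) → {s3} and {s4}.
On input x, block {s0,s1,s2,s5} splits into {s0,s5} and {s1} and {s2}.
Split {s0,s5} by δ(·,y) → {s0} and {s5}.
The partition is now stable with 7 blocks: {s3} | {s0} | {s6} | {s4} | {s1} | {s2} | {s5}.

7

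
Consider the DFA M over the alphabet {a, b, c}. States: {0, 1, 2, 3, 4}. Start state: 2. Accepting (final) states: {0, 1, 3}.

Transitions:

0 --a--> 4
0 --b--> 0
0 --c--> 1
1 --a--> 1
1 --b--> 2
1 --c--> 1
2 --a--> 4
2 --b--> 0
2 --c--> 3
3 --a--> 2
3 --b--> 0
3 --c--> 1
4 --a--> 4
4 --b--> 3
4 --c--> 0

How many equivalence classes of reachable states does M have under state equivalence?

Start with accepting vs non-accepting: {0,1,3} | {2,4}.
On input a, block {0,1,3} splits into {0,3} and {1}.
The partition is now stable with 3 blocks: {0,3} | {2,4} | {1}.

3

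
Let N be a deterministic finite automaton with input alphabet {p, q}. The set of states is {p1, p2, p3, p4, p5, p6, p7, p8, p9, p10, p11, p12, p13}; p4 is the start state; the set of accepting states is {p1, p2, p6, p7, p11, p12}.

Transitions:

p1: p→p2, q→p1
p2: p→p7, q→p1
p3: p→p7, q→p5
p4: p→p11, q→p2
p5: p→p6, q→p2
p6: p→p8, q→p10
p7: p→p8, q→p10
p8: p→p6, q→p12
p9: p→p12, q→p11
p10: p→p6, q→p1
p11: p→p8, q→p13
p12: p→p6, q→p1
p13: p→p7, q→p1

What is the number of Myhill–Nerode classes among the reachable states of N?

Reachable states from the start: {p1,p2,p4,p6,p7,p8,p10,p11,p12,p13}. Unreachable: {p3,p5,p9} — drop them.
Start with accepting vs non-accepting: {p1,p2,p6,p7,p11,p12} | {p4,p8,p10,p13}.
Split {p1,p2,p6,p7,p11,p12} by δ(·,p) → {p1,p2,p12} and {p6,p7,p11}.
On input p, block {p1,p2,p12} splits into {p2,p12} and {p1}.
On input q, block {p4,p8,p10,p13} splits into {p4,p8} and {p10,p13}.
No further refinement is possible. Final partition (5 blocks): {p2,p12} | {p4,p8} | {p6,p7,p11} | {p1} | {p10,p13}.

5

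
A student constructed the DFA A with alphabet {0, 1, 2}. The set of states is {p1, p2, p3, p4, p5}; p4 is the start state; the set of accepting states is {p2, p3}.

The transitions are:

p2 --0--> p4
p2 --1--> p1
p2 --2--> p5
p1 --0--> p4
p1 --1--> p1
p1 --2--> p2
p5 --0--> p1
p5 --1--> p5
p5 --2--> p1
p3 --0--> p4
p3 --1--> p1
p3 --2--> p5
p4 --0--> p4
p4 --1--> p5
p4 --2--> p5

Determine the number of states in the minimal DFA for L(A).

Reachable states from the start: {p1,p2,p4,p5}. Unreachable: {p3} — drop them.
Initial partition by acceptance: {p2} | {p1,p4,p5}.
Split {p1,p4,p5} by δ(·,2) → {p4,p5} and {p1}.
Split {p4,p5} by δ(·,0) → {p4} and {p5}.
No further refinement is possible. Final partition (4 blocks): {p2} | {p4} | {p1} | {p5}.

4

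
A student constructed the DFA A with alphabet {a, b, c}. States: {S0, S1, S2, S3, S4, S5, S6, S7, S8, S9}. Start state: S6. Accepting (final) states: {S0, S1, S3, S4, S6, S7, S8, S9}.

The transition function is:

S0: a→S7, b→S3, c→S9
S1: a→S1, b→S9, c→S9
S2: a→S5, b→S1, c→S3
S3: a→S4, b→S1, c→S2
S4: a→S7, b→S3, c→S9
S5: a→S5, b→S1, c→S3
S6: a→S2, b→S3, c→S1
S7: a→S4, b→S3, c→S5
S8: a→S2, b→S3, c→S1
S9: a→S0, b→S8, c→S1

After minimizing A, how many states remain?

Start with accepting vs non-accepting: {S0,S1,S3,S4,S6,S7,S8,S9} | {S2,S5}.
On input a, block {S0,S1,S3,S4,S6,S7,S8,S9} splits into {S0,S1,S3,S4,S7,S9} and {S6,S8}.
Split {S0,S1,S3,S4,S7,S9} by δ(·,b) → {S0,S1,S3,S4,S7} and {S9}.
On input b, block {S0,S1,S3,S4,S7} splits into {S0,S3,S4,S7} and {S1}.
Split {S0,S3,S4,S7} by δ(·,b) → {S0,S4,S7} and {S3}.
Refine {S0,S4,S7} on symbol c: members go to different blocks, giving {S0,S4} and {S7}.
The partition is now stable with 7 blocks: {S0,S4} | {S2,S5} | {S6,S8} | {S9} | {S1} | {S3} | {S7}.

7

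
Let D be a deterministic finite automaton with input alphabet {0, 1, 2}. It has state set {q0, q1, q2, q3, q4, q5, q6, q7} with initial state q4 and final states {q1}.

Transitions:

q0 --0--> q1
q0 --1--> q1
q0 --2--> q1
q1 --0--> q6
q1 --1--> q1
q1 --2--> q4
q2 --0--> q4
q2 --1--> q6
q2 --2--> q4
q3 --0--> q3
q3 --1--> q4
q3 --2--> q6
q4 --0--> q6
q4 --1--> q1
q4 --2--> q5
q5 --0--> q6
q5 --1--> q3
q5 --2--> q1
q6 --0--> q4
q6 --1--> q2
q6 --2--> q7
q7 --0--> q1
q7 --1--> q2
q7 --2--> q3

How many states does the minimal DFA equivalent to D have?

7

First remove the unreachable states {q0}; 7 states remain.
Start with accepting vs non-accepting: {q1} | {q2,q3,q4,q5,q6,q7}.
Split {q2,q3,q4,q5,q6,q7} by δ(·,0) → {q2,q3,q4,q5,q6} and {q7}.
Refine {q2,q3,q4,q5,q6} on symbol 1: members go to different blocks, giving {q2,q3,q5,q6} and {q4}.
Split {q2,q3,q5,q6} by δ(·,0) → {q2,q6} and {q3,q5}.
Split {q2,q6} by δ(·,2) → {q2} and {q6}.
Refine {q3,q5} on symbol 0: members go to different blocks, giving {q3} and {q5}.
Stable partition: {q1} | {q2} | {q7} | {q4} | {q3} | {q6} | {q5} — 7 equivalence classes.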